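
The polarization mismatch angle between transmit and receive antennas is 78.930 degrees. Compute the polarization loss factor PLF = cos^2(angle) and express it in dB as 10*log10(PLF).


PLF_linear = cos^2(78.930 deg) = 0.03686712
PLF_dB = 10 * log10(0.03686712) = -14.33 dB

-14.33 dB


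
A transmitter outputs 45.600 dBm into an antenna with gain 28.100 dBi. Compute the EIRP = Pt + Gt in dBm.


EIRP = Pt + Gt = 45.600 + 28.100 = 73.70 dBm

73.70 dBm


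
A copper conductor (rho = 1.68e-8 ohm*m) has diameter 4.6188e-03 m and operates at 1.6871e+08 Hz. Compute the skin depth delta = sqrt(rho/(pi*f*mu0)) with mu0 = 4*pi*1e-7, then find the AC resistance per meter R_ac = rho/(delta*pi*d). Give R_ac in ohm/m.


delta = sqrt(1.68e-8 / (pi * 1.6871e+08 * 4*pi*1e-7)) = 5.022320e-06 m
R_ac = 1.68e-8 / (5.022320e-06 * pi * 4.6188e-03) = 0.2305 ohm/m

0.2305 ohm/m


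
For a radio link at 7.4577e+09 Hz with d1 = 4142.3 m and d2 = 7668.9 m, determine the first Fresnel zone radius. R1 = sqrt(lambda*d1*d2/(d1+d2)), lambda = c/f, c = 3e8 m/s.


lambda = c / f = 3.0000e+08 / 7.4577e+09 = 0.04022688 m
R1 = sqrt(0.04022688 * 4142.3 * 7668.9 / (4142.3 + 7668.9)) = 10.40 m

10.40 m


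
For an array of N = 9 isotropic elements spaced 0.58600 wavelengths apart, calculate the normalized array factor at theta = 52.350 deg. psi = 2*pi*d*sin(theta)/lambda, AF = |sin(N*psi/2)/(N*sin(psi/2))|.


psi = 2*pi*0.58600*sin(52.350 deg) = 2.915207 rad
AF = |sin(9*2.915207/2) / (9*sin(2.915207/2))| = 0.05865

0.05865


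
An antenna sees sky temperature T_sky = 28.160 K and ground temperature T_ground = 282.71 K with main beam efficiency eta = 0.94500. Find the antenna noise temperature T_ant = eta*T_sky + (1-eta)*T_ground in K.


T_ant = 0.94500 * 28.160 + (1 - 0.94500) * 282.71 = 42.16 K

42.16 K


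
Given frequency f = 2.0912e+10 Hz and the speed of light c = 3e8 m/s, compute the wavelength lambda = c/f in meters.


lambda = c / f = 3.0000e+08 / 2.0912e+10 = 0.01435 m

0.01435 m


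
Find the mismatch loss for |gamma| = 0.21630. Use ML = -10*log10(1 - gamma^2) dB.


ML = -10 * log10(1 - 0.21630^2) = -10 * log10(0.95321431) = 0.2081 dB

0.2081 dB


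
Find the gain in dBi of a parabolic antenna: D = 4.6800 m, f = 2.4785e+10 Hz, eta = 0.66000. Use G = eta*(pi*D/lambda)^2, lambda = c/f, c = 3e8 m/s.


lambda = c / f = 3.0000e+08 / 2.4785e+10 = 0.01210410 m
G_linear = 0.66000 * (pi * 4.6800 / 0.01210410)^2 = 973801.4
G_dBi = 10 * log10(973801.4) = 59.88 dBi

59.88 dBi


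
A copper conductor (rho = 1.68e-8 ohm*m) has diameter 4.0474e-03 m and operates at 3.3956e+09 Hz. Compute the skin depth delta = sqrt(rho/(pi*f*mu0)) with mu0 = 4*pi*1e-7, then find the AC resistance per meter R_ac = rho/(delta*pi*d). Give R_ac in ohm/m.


delta = sqrt(1.68e-8 / (pi * 3.3956e+09 * 4*pi*1e-7)) = 1.119480e-06 m
R_ac = 1.68e-8 / (1.119480e-06 * pi * 4.0474e-03) = 1.180 ohm/m

1.180 ohm/m


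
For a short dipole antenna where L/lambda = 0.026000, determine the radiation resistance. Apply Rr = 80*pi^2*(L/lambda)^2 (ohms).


Rr = 80 * pi^2 * (0.026000)^2 = 80 * 9.869604 * 6.760000e-04 = 0.5337 ohm

0.5337 ohm


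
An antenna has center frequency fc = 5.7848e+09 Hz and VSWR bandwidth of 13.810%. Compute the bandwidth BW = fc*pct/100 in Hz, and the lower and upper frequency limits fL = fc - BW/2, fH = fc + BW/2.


BW = 5.7848e+09 * 13.810/100 = 7.988809e+08 Hz
fL = 5.7848e+09 - 7.988809e+08/2 = 5.385e+09 Hz
fH = 5.7848e+09 + 7.988809e+08/2 = 6.184e+09 Hz

BW=7.989e+08 Hz, fL=5.385e+09 Hz, fH=6.184e+09 Hz


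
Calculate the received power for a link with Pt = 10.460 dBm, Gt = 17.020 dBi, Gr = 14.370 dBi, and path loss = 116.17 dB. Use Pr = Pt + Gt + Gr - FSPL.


Pr = 10.460 + 17.020 + 14.370 - 116.17 = -74.32 dBm

-74.32 dBm


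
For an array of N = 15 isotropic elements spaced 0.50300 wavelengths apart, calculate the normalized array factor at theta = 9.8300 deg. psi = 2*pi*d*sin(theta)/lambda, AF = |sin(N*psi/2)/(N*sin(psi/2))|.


psi = 2*pi*0.50300*sin(9.8300 deg) = 0.5395679 rad
AF = |sin(15*0.5395679/2) / (15*sin(0.5395679/2))| = 0.1967

0.1967


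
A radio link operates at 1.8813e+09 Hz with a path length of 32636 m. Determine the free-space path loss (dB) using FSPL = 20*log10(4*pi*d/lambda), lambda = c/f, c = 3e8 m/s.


lambda = c / f = 3.0000e+08 / 1.8813e+09 = 0.1594642 m
FSPL = 20 * log10(4*pi*32636/0.1594642) = 128.2 dB

128.2 dB


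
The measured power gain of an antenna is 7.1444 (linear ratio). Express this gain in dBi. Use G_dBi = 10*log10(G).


G_dBi = 10 * log10(7.1444) = 8.540 dBi

8.540 dBi


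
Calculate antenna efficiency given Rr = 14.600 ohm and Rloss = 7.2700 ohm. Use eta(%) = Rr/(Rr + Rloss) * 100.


eta = 14.600 / (14.600 + 7.2700) * 100 = 66.76%

66.76%


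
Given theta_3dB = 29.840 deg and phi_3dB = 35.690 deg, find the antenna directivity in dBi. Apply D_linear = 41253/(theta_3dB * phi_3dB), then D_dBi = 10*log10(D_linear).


D_linear = 41253 / (29.840 * 35.690) = 38.73559
D_dBi = 10 * log10(38.73559) = 15.88 dBi

15.88 dBi


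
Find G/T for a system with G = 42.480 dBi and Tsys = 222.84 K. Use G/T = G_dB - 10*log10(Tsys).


G/T = 42.480 - 10*log10(222.84) = 42.480 - 23.47993 = 19.00 dB/K

19.00 dB/K


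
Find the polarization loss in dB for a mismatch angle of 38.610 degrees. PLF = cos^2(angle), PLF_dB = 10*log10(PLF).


PLF_linear = cos^2(38.610 deg) = 0.6106040
PLF_dB = 10 * log10(0.6106040) = -2.142 dB

-2.142 dB


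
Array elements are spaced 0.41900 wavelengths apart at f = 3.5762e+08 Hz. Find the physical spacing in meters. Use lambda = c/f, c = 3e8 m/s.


lambda = c / f = 3.0000e+08 / 3.5762e+08 = 0.8388793 m
d = 0.41900 * 0.8388793 = 0.3515 m

0.3515 m


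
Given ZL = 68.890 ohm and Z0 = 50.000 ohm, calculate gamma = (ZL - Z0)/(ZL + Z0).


gamma = (68.890 - 50.000) / (68.890 + 50.000) = 0.1589

0.1589


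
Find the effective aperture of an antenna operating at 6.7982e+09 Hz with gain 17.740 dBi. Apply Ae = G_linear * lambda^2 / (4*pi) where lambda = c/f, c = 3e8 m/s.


lambda = c / f = 3.0000e+08 / 6.7982e+09 = 0.04412933 m
G_linear = 10^(17.740/10) = 59.42922
Ae = G_linear * lambda^2 / (4*pi) = 59.42922 * 0.04412933^2 / (4*pi) = 9.210e-03 m^2

9.210e-03 m^2


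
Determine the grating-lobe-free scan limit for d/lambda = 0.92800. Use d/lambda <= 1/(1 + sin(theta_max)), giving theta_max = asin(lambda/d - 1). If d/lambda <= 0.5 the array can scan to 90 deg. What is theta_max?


lambda/d - 1 = 1/0.92800 - 1 = 0.07758621
theta_max = asin(0.07758621) = 4.450 deg

4.450 deg


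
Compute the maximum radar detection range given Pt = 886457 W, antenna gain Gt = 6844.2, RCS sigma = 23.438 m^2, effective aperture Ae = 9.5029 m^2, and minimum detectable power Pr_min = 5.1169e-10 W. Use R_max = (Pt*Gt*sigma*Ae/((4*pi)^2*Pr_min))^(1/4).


R^4 = 886457*6844.2*23.438*9.5029 / ((4*pi)^2 * 5.1169e-10) = 1.672362e+19
R_max = 1.672362e+19^0.25 = 63949 m

63949 m


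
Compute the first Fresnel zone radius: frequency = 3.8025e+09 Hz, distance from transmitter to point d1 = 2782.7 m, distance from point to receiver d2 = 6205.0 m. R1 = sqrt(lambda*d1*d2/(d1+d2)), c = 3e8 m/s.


lambda = c / f = 3.0000e+08 / 3.8025e+09 = 0.07889546 m
R1 = sqrt(0.07889546 * 2782.7 * 6205.0 / (2782.7 + 6205.0)) = 12.31 m

12.31 m


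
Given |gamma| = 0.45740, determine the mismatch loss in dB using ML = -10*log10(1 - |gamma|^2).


ML = -10 * log10(1 - 0.45740^2) = -10 * log10(0.79078524) = 1.019 dB

1.019 dB


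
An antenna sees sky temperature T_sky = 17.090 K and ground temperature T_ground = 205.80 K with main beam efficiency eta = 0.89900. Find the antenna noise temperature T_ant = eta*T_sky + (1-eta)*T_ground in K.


T_ant = 0.89900 * 17.090 + (1 - 0.89900) * 205.80 = 36.15 K

36.15 K


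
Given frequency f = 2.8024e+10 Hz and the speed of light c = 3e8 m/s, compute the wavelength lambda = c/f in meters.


lambda = c / f = 3.0000e+08 / 2.8024e+10 = 0.01071 m

0.01071 m


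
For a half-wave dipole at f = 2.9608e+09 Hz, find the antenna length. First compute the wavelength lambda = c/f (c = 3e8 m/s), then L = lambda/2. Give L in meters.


lambda = c / f = 3.0000e+08 / 2.9608e+09 = 0.1013240 m
L = lambda / 2 = 0.1013240 / 2 = 0.05066 m

0.05066 m


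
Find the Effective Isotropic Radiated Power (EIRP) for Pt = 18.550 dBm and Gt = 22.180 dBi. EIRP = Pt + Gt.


EIRP = Pt + Gt = 18.550 + 22.180 = 40.73 dBm

40.73 dBm


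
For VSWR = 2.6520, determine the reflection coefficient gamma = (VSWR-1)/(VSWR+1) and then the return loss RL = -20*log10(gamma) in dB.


gamma = (2.6520 - 1) / (2.6520 + 1) = 0.4523549
RL = -20 * log10(0.4523549) = 6.890 dB

6.890 dB


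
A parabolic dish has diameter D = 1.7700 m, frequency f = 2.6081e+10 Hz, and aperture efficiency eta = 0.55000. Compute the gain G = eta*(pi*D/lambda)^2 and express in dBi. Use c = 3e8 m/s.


lambda = c / f = 3.0000e+08 / 2.6081e+10 = 0.01150263 m
G_linear = 0.55000 * (pi * 1.7700 / 0.01150263)^2 = 128533.0
G_dBi = 10 * log10(128533.0) = 51.09 dBi

51.09 dBi


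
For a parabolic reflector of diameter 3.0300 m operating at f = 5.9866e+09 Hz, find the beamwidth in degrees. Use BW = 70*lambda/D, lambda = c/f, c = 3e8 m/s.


lambda = c / f = 3.0000e+08 / 5.9866e+09 = 0.05011192 m
BW = 70 * 0.05011192 / 3.0300 = 1.158 deg

1.158 deg


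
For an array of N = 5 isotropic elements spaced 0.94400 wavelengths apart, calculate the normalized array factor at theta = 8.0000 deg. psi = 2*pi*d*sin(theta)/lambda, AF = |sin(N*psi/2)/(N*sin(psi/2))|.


psi = 2*pi*0.94400*sin(8.0000 deg) = 0.8254812 rad
AF = |sin(5*0.8254812/2) / (5*sin(0.8254812/2))| = 0.4392

0.4392


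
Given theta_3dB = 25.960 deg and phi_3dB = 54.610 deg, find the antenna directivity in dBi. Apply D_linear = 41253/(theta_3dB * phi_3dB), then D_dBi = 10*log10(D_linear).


D_linear = 41253 / (25.960 * 54.610) = 29.09904
D_dBi = 10 * log10(29.09904) = 14.64 dBi

14.64 dBi


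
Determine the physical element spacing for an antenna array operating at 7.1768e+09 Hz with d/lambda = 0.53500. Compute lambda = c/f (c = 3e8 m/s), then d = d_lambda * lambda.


lambda = c / f = 3.0000e+08 / 7.1768e+09 = 0.04180136 m
d = 0.53500 * 0.04180136 = 0.02236 m

0.02236 m


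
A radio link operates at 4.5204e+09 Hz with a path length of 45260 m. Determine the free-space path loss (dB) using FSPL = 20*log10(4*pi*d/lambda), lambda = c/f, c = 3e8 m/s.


lambda = c / f = 3.0000e+08 / 4.5204e+09 = 0.06636581 m
FSPL = 20 * log10(4*pi*45260/0.06636581) = 138.7 dB

138.7 dB


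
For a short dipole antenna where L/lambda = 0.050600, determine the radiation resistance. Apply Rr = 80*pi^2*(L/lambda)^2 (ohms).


Rr = 80 * pi^2 * (0.050600)^2 = 80 * 9.869604 * 2.560360e-03 = 2.022 ohm

2.022 ohm


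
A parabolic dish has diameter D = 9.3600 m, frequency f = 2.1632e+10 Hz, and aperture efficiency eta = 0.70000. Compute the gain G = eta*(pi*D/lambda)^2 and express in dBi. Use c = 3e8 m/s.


lambda = c / f = 3.0000e+08 / 2.1632e+10 = 0.01386834 m
G_linear = 0.70000 * (pi * 9.3600 / 0.01386834)^2 = 3.147027e+06
G_dBi = 10 * log10(3.147027e+06) = 64.98 dBi

64.98 dBi


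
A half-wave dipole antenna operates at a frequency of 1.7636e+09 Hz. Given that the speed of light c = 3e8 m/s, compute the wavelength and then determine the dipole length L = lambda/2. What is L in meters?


lambda = c / f = 3.0000e+08 / 1.7636e+09 = 0.1701066 m
L = lambda / 2 = 0.1701066 / 2 = 0.08505 m

0.08505 m


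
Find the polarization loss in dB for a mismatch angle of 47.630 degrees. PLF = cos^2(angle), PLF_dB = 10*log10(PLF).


PLF_linear = cos^2(47.630 deg) = 0.4541623
PLF_dB = 10 * log10(0.4541623) = -3.428 dB

-3.428 dB


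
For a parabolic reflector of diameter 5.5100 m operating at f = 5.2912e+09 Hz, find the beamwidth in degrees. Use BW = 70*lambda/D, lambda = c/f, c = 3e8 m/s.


lambda = c / f = 3.0000e+08 / 5.2912e+09 = 0.05669791 m
BW = 70 * 0.05669791 / 5.5100 = 0.7203 deg

0.7203 deg


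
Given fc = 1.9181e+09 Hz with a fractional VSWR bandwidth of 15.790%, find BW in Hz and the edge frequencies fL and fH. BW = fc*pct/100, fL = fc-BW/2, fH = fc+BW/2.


BW = 1.9181e+09 * 15.790/100 = 3.028680e+08 Hz
fL = 1.9181e+09 - 3.028680e+08/2 = 1.767e+09 Hz
fH = 1.9181e+09 + 3.028680e+08/2 = 2.070e+09 Hz

BW=3.029e+08 Hz, fL=1.767e+09 Hz, fH=2.070e+09 Hz


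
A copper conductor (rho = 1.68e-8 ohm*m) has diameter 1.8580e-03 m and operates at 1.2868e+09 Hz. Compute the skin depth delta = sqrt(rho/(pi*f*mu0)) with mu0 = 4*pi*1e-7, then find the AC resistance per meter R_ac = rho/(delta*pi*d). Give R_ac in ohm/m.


delta = sqrt(1.68e-8 / (pi * 1.2868e+09 * 4*pi*1e-7)) = 1.818525e-06 m
R_ac = 1.68e-8 / (1.818525e-06 * pi * 1.8580e-03) = 1.583 ohm/m

1.583 ohm/m


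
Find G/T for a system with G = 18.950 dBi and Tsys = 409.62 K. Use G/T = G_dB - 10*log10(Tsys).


G/T = 18.950 - 10*log10(409.62) = 18.950 - 26.12381 = -7.174 dB/K

-7.174 dB/K


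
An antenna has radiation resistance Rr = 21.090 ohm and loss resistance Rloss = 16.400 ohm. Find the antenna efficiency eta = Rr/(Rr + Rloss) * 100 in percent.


eta = 21.090 / (21.090 + 16.400) * 100 = 56.26%

56.26%


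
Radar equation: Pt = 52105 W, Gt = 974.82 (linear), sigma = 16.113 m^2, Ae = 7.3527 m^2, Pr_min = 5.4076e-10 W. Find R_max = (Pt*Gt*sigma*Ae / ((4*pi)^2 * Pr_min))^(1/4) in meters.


R^4 = 52105*974.82*16.113*7.3527 / ((4*pi)^2 * 5.4076e-10) = 7.046976e+16
R_max = 7.046976e+16^0.25 = 16293 m

16293 m


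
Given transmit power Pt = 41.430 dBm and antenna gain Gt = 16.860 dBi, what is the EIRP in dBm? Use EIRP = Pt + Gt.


EIRP = Pt + Gt = 41.430 + 16.860 = 58.29 dBm

58.29 dBm


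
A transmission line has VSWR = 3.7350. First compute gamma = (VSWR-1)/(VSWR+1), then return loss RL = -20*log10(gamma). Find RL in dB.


gamma = (3.7350 - 1) / (3.7350 + 1) = 0.5776135
RL = -20 * log10(0.5776135) = 4.767 dB

4.767 dB


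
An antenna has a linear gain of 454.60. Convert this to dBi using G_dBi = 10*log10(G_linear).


G_dBi = 10 * log10(454.60) = 26.58 dBi

26.58 dBi


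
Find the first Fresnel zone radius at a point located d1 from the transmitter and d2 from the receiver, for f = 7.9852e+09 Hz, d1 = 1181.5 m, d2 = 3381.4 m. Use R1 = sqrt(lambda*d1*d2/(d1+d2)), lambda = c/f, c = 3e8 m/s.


lambda = c / f = 3.0000e+08 / 7.9852e+09 = 0.03756950 m
R1 = sqrt(0.03756950 * 1181.5 * 3381.4 / (1181.5 + 3381.4)) = 5.735 m

5.735 m


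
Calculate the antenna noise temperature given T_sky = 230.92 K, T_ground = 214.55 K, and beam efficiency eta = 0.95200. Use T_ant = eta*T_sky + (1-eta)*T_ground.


T_ant = 0.95200 * 230.92 + (1 - 0.95200) * 214.55 = 230.1 K

230.1 K


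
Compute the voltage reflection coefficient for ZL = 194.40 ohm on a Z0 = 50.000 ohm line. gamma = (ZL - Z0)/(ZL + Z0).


gamma = (194.40 - 50.000) / (194.40 + 50.000) = 0.5908

0.5908


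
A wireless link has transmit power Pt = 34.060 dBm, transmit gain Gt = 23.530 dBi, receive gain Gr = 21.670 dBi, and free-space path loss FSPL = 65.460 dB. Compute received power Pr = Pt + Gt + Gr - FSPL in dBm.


Pr = 34.060 + 23.530 + 21.670 - 65.460 = 13.80 dBm

13.80 dBm


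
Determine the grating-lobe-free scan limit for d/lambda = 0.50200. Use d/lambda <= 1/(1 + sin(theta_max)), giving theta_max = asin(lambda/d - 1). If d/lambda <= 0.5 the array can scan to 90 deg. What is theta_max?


lambda/d - 1 = 1/0.50200 - 1 = 0.9920319
theta_max = asin(0.9920319) = 82.76 deg

82.76 deg


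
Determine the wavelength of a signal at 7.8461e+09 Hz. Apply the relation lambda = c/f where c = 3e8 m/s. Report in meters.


lambda = c / f = 3.0000e+08 / 7.8461e+09 = 0.03824 m

0.03824 m


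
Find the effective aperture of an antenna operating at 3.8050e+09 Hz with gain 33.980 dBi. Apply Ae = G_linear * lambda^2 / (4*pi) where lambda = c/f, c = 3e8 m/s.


lambda = c / f = 3.0000e+08 / 3.8050e+09 = 0.07884363 m
G_linear = 10^(33.980/10) = 2500.345
Ae = G_linear * lambda^2 / (4*pi) = 2500.345 * 0.07884363^2 / (4*pi) = 1.237 m^2

1.237 m^2


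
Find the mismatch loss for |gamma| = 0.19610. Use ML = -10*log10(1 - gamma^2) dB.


ML = -10 * log10(1 - 0.19610^2) = -10 * log10(0.96154479) = 0.1703 dB

0.1703 dB


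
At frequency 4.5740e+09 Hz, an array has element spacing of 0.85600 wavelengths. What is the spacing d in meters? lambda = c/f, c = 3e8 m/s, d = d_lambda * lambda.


lambda = c / f = 3.0000e+08 / 4.5740e+09 = 0.06558811 m
d = 0.85600 * 0.06558811 = 0.05614 m

0.05614 m


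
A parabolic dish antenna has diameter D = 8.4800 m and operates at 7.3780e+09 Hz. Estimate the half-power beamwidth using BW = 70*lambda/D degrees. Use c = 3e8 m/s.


lambda = c / f = 3.0000e+08 / 7.3780e+09 = 0.04066143 m
BW = 70 * 0.04066143 / 8.4800 = 0.3356 deg

0.3356 deg


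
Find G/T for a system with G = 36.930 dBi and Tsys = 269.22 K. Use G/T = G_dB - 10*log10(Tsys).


G/T = 36.930 - 10*log10(269.22) = 36.930 - 24.30107 = 12.63 dB/K

12.63 dB/K


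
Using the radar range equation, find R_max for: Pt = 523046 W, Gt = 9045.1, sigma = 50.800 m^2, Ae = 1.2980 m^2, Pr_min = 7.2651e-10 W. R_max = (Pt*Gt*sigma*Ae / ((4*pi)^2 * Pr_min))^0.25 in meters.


R^4 = 523046*9045.1*50.800*1.2980 / ((4*pi)^2 * 7.2651e-10) = 2.719132e+18
R_max = 2.719132e+18^0.25 = 40608 m

40608 m


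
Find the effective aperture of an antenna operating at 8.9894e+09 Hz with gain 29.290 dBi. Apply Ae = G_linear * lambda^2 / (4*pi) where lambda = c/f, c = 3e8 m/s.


lambda = c / f = 3.0000e+08 / 8.9894e+09 = 0.03337264 m
G_linear = 10^(29.290/10) = 849.1805
Ae = G_linear * lambda^2 / (4*pi) = 849.1805 * 0.03337264^2 / (4*pi) = 0.07526 m^2

0.07526 m^2


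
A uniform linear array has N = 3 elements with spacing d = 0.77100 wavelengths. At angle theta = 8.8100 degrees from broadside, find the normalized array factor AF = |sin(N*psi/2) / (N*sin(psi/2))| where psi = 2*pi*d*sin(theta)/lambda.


psi = 2*pi*0.77100*sin(8.8100 deg) = 0.7419503 rad
AF = |sin(3*0.7419503/2) / (3*sin(0.7419503/2))| = 0.8248

0.8248


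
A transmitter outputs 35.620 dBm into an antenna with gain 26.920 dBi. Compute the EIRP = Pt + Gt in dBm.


EIRP = Pt + Gt = 35.620 + 26.920 = 62.54 dBm

62.54 dBm


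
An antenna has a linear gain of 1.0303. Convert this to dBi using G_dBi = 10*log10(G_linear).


G_dBi = 10 * log10(1.0303) = 0.1296 dBi

0.1296 dBi


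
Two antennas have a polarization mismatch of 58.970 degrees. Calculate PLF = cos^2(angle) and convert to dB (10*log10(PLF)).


PLF_linear = cos^2(58.970 deg) = 0.2657267
PLF_dB = 10 * log10(0.2657267) = -5.756 dB

-5.756 dB


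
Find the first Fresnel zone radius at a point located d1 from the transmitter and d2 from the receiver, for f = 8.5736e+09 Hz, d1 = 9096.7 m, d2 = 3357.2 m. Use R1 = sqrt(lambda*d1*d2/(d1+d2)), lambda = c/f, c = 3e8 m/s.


lambda = c / f = 3.0000e+08 / 8.5736e+09 = 0.03499114 m
R1 = sqrt(0.03499114 * 9096.7 * 3357.2 / (9096.7 + 3357.2)) = 9.263 m

9.263 m


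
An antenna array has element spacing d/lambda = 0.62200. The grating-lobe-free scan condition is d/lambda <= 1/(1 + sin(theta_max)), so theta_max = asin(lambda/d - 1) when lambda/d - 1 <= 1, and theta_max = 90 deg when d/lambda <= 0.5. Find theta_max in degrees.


lambda/d - 1 = 1/0.62200 - 1 = 0.6077170
theta_max = asin(0.6077170) = 37.42 deg

37.42 deg


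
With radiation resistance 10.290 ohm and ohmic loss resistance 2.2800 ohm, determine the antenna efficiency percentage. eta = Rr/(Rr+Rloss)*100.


eta = 10.290 / (10.290 + 2.2800) * 100 = 81.86%

81.86%


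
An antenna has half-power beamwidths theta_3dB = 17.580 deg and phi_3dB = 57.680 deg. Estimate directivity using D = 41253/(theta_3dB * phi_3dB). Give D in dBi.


D_linear = 41253 / (17.580 * 57.680) = 40.68285
D_dBi = 10 * log10(40.68285) = 16.09 dBi

16.09 dBi


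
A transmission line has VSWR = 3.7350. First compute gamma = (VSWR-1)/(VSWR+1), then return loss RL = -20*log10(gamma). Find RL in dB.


gamma = (3.7350 - 1) / (3.7350 + 1) = 0.5776135
RL = -20 * log10(0.5776135) = 4.767 dB

4.767 dB


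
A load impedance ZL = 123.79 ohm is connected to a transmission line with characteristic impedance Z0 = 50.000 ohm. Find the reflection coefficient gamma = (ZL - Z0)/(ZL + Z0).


gamma = (123.79 - 50.000) / (123.79 + 50.000) = 0.4246

0.4246


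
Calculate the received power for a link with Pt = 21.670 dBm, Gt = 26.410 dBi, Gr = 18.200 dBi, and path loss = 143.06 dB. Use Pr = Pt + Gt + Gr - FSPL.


Pr = 21.670 + 26.410 + 18.200 - 143.06 = -76.78 dBm

-76.78 dBm


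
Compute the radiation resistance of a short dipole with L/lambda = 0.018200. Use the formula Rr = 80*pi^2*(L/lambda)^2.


Rr = 80 * pi^2 * (0.018200)^2 = 80 * 9.869604 * 3.312400e-04 = 0.2615 ohm

0.2615 ohm


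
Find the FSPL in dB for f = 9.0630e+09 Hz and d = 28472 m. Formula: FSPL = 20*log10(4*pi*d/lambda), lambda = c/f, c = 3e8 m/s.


lambda = c / f = 3.0000e+08 / 9.0630e+09 = 0.03310162 m
FSPL = 20 * log10(4*pi*28472/0.03310162) = 140.7 dB

140.7 dB


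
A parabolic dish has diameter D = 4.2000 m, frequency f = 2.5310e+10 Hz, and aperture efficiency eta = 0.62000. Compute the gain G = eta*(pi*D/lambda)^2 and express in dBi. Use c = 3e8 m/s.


lambda = c / f = 3.0000e+08 / 2.5310e+10 = 0.01185302 m
G_linear = 0.62000 * (pi * 4.2000 / 0.01185302)^2 = 768302.0
G_dBi = 10 * log10(768302.0) = 58.86 dBi

58.86 dBi


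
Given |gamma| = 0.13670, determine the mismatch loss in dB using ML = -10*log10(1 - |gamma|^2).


ML = -10 * log10(1 - 0.13670^2) = -10 * log10(0.98131311) = 0.08192 dB

0.08192 dB


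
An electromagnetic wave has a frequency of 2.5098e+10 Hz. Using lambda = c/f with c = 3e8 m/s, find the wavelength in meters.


lambda = c / f = 3.0000e+08 / 2.5098e+10 = 0.01195 m

0.01195 m


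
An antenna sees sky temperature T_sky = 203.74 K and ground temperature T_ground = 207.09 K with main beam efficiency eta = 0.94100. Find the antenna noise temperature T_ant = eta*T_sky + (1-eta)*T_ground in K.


T_ant = 0.94100 * 203.74 + (1 - 0.94100) * 207.09 = 203.9 K

203.9 K


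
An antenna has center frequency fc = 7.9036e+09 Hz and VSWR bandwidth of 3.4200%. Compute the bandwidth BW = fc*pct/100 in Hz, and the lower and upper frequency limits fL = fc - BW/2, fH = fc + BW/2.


BW = 7.9036e+09 * 3.4200/100 = 2.703031e+08 Hz
fL = 7.9036e+09 - 2.703031e+08/2 = 7.768e+09 Hz
fH = 7.9036e+09 + 2.703031e+08/2 = 8.039e+09 Hz

BW=2.703e+08 Hz, fL=7.768e+09 Hz, fH=8.039e+09 Hz


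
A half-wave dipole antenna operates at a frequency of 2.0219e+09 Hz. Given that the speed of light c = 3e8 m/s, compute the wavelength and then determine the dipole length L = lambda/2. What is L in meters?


lambda = c / f = 3.0000e+08 / 2.0219e+09 = 0.1483753 m
L = lambda / 2 = 0.1483753 / 2 = 0.07419 m

0.07419 m


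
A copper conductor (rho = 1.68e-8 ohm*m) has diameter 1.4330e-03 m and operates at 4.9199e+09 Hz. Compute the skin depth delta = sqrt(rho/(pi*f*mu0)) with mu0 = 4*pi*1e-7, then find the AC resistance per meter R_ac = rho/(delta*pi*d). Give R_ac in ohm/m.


delta = sqrt(1.68e-8 / (pi * 4.9199e+09 * 4*pi*1e-7)) = 9.300293e-07 m
R_ac = 1.68e-8 / (9.300293e-07 * pi * 1.4330e-03) = 4.013 ohm/m

4.013 ohm/m


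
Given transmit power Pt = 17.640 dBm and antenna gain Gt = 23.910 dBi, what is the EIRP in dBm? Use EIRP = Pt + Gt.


EIRP = Pt + Gt = 17.640 + 23.910 = 41.55 dBm

41.55 dBm


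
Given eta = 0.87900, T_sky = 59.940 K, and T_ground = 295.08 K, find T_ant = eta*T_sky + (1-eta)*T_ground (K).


T_ant = 0.87900 * 59.940 + (1 - 0.87900) * 295.08 = 88.39 K

88.39 K


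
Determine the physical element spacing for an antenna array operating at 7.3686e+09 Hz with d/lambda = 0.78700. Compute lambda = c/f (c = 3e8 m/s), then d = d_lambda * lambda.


lambda = c / f = 3.0000e+08 / 7.3686e+09 = 0.04071330 m
d = 0.78700 * 0.04071330 = 0.03204 m

0.03204 m


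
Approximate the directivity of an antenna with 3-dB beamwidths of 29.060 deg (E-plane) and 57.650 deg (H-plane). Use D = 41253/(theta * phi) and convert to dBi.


D_linear = 41253 / (29.060 * 57.650) = 24.62411
D_dBi = 10 * log10(24.62411) = 13.91 dBi

13.91 dBi


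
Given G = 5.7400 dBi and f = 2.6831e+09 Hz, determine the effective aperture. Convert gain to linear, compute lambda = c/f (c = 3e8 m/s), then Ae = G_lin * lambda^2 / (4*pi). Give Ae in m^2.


lambda = c / f = 3.0000e+08 / 2.6831e+09 = 0.1118110 m
G_linear = 10^(5.7400/10) = 3.749730
Ae = G_linear * lambda^2 / (4*pi) = 3.749730 * 0.1118110^2 / (4*pi) = 3.730e-03 m^2

3.730e-03 m^2


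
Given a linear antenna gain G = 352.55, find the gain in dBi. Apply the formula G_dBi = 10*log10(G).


G_dBi = 10 * log10(352.55) = 25.47 dBi

25.47 dBi


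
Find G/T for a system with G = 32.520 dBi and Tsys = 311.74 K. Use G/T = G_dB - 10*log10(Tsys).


G/T = 32.520 - 10*log10(311.74) = 32.520 - 24.93793 = 7.582 dB/K

7.582 dB/K


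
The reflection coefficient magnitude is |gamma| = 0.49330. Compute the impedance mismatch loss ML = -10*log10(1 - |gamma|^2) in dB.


ML = -10 * log10(1 - 0.49330^2) = -10 * log10(0.75665511) = 1.211 dB

1.211 dB


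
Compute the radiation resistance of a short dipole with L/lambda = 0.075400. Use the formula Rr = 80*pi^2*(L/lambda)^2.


Rr = 80 * pi^2 * (0.075400)^2 = 80 * 9.869604 * 5.685160e-03 = 4.489 ohm

4.489 ohm


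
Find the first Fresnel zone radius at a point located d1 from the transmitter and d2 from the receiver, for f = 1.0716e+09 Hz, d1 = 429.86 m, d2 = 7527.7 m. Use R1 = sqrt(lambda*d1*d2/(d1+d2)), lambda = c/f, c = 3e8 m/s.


lambda = c / f = 3.0000e+08 / 1.0716e+09 = 0.2799552 m
R1 = sqrt(0.2799552 * 429.86 * 7527.7 / (429.86 + 7527.7)) = 10.67 m

10.67 m


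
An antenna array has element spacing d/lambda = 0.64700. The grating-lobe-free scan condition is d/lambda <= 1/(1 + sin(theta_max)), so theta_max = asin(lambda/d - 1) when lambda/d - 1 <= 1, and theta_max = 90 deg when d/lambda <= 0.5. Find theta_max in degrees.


lambda/d - 1 = 1/0.64700 - 1 = 0.5455951
theta_max = asin(0.5455951) = 33.07 deg

33.07 deg


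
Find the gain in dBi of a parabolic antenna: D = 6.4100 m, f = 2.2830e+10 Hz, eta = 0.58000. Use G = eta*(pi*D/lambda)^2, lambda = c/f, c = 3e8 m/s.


lambda = c / f = 3.0000e+08 / 2.2830e+10 = 0.01314060 m
G_linear = 0.58000 * (pi * 6.4100 / 0.01314060)^2 = 1.362114e+06
G_dBi = 10 * log10(1.362114e+06) = 61.34 dBi

61.34 dBi


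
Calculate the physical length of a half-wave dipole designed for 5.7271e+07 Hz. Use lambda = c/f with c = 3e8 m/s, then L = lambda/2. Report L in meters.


lambda = c / f = 3.0000e+08 / 5.7271e+07 = 5.238253 m
L = lambda / 2 = 5.238253 / 2 = 2.619 m

2.619 m


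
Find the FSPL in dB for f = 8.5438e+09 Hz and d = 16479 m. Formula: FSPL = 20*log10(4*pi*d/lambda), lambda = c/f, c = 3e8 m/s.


lambda = c / f = 3.0000e+08 / 8.5438e+09 = 0.03511318 m
FSPL = 20 * log10(4*pi*16479/0.03511318) = 135.4 dB

135.4 dB


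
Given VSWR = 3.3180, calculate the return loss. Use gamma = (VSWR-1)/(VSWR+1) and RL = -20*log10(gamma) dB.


gamma = (3.3180 - 1) / (3.3180 + 1) = 0.5368226
RL = -20 * log10(0.5368226) = 5.403 dB

5.403 dB


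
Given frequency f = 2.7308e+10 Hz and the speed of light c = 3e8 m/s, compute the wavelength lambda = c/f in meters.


lambda = c / f = 3.0000e+08 / 2.7308e+10 = 0.01099 m

0.01099 m


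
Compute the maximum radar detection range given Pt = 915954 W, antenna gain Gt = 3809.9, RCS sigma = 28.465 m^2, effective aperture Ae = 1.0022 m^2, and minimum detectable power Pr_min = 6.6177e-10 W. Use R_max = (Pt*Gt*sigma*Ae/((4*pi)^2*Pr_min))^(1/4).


R^4 = 915954*3809.9*28.465*1.0022 / ((4*pi)^2 * 6.6177e-10) = 9.526339e+17
R_max = 9.526339e+17^0.25 = 31241 m

31241 m


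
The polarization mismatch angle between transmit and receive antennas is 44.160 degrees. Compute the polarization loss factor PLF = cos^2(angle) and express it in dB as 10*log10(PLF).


PLF_linear = cos^2(44.160 deg) = 0.5146587
PLF_dB = 10 * log10(0.5146587) = -2.885 dB

-2.885 dB


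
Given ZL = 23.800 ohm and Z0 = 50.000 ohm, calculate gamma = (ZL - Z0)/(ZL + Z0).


gamma = (23.800 - 50.000) / (23.800 + 50.000) = -0.3550

-0.3550


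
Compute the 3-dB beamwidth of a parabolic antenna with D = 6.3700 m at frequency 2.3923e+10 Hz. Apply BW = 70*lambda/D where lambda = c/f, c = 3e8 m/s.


lambda = c / f = 3.0000e+08 / 2.3923e+10 = 0.01254023 m
BW = 70 * 0.01254023 / 6.3700 = 0.1378 deg

0.1378 deg


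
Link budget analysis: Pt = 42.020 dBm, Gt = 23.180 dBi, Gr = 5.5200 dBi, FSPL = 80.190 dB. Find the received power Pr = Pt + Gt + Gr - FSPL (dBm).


Pr = 42.020 + 23.180 + 5.5200 - 80.190 = -9.47 dBm

-9.47 dBm


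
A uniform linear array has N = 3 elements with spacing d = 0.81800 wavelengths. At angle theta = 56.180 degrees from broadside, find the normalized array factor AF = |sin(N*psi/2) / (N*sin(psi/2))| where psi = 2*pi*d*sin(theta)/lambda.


psi = 2*pi*0.81800*sin(56.180 deg) = 4.269967 rad
AF = |sin(3*4.269967/2) / (3*sin(4.269967/2))| = 0.04791

0.04791


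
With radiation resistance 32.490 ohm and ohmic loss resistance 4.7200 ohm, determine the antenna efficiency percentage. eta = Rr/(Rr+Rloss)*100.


eta = 32.490 / (32.490 + 4.7200) * 100 = 87.32%

87.32%


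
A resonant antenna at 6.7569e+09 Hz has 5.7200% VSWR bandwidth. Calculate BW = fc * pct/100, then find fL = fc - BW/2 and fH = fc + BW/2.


BW = 6.7569e+09 * 5.7200/100 = 3.864947e+08 Hz
fL = 6.7569e+09 - 3.864947e+08/2 = 6.564e+09 Hz
fH = 6.7569e+09 + 3.864947e+08/2 = 6.950e+09 Hz

BW=3.865e+08 Hz, fL=6.564e+09 Hz, fH=6.950e+09 Hz


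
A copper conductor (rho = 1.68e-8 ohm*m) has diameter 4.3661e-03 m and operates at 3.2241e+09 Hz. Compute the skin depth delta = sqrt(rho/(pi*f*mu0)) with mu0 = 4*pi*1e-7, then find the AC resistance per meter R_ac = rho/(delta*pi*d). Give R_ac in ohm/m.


delta = sqrt(1.68e-8 / (pi * 3.2241e+09 * 4*pi*1e-7)) = 1.148869e-06 m
R_ac = 1.68e-8 / (1.148869e-06 * pi * 4.3661e-03) = 1.066 ohm/m

1.066 ohm/m


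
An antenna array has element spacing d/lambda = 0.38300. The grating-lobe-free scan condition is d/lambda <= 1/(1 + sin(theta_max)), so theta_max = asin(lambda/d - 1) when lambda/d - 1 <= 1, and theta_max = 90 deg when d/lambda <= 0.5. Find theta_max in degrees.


lambda/d - 1 = 1/0.38300 - 1 = 1.610966 >= 1
d/lambda <= 0.5, so the array can scan to endfire without grating lobes: theta_max = 90 deg

90 deg


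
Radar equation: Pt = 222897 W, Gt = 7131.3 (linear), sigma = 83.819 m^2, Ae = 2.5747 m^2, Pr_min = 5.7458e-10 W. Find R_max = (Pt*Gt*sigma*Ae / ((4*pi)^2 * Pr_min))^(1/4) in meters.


R^4 = 222897*7131.3*83.819*2.5747 / ((4*pi)^2 * 5.7458e-10) = 3.780696e+18
R_max = 3.780696e+18^0.25 = 44095 m

44095 m


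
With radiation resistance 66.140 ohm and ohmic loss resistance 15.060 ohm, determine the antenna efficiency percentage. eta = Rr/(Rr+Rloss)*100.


eta = 66.140 / (66.140 + 15.060) * 100 = 81.45%

81.45%


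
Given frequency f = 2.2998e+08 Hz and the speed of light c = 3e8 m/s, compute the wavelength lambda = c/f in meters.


lambda = c / f = 3.0000e+08 / 2.2998e+08 = 1.304 m

1.304 m


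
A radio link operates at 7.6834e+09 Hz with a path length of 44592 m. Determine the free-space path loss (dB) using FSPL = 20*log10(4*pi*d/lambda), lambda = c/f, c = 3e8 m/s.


lambda = c / f = 3.0000e+08 / 7.6834e+09 = 0.03904521 m
FSPL = 20 * log10(4*pi*44592/0.03904521) = 143.1 dB

143.1 dB


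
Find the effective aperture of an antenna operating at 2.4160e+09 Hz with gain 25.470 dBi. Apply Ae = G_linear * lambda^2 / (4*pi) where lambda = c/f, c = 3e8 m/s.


lambda = c / f = 3.0000e+08 / 2.4160e+09 = 0.1241722 m
G_linear = 10^(25.470/10) = 352.3709
Ae = G_linear * lambda^2 / (4*pi) = 352.3709 * 0.1241722^2 / (4*pi) = 0.4324 m^2

0.4324 m^2


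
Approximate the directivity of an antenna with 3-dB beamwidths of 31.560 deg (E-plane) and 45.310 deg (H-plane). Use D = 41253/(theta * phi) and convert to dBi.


D_linear = 41253 / (31.560 * 45.310) = 28.84858
D_dBi = 10 * log10(28.84858) = 14.60 dBi

14.60 dBi


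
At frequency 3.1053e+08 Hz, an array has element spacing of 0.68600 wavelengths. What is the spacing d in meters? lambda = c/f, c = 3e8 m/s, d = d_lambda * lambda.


lambda = c / f = 3.0000e+08 / 3.1053e+08 = 0.9660902 m
d = 0.68600 * 0.9660902 = 0.6627 m

0.6627 m


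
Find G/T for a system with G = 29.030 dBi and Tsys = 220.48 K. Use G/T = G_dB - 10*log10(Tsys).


G/T = 29.030 - 10*log10(220.48) = 29.030 - 23.43369 = 5.596 dB/K

5.596 dB/K


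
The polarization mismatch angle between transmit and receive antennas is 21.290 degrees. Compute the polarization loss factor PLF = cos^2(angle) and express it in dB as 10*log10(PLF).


PLF_linear = cos^2(21.290 deg) = 0.8681667
PLF_dB = 10 * log10(0.8681667) = -0.6140 dB

-0.6140 dB


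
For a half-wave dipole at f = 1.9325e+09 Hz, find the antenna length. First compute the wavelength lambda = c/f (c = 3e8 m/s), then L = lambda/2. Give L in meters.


lambda = c / f = 3.0000e+08 / 1.9325e+09 = 0.1552393 m
L = lambda / 2 = 0.1552393 / 2 = 0.07762 m

0.07762 m


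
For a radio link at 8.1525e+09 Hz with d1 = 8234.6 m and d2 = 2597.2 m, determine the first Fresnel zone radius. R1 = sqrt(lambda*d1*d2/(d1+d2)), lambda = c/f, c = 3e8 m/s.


lambda = c / f = 3.0000e+08 / 8.1525e+09 = 0.03679853 m
R1 = sqrt(0.03679853 * 8234.6 * 2597.2 / (8234.6 + 2597.2)) = 8.524 m

8.524 m


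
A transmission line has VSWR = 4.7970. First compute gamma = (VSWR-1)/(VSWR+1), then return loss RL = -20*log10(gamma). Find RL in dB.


gamma = (4.7970 - 1) / (4.7970 + 1) = 0.6549940
RL = -20 * log10(0.6549940) = 3.675 dB

3.675 dB


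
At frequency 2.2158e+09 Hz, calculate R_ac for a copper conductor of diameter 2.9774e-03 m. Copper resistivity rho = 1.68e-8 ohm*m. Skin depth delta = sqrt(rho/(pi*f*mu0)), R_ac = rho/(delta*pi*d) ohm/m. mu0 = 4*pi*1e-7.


delta = sqrt(1.68e-8 / (pi * 2.2158e+09 * 4*pi*1e-7)) = 1.385829e-06 m
R_ac = 1.68e-8 / (1.385829e-06 * pi * 2.9774e-03) = 1.296 ohm/m

1.296 ohm/m


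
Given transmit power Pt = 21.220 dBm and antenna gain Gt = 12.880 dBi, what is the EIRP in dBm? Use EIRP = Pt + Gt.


EIRP = Pt + Gt = 21.220 + 12.880 = 34.10 dBm

34.10 dBm


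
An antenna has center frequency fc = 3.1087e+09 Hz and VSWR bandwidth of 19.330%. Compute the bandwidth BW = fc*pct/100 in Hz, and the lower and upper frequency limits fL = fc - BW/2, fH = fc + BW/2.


BW = 3.1087e+09 * 19.330/100 = 6.009117e+08 Hz
fL = 3.1087e+09 - 6.009117e+08/2 = 2.808e+09 Hz
fH = 3.1087e+09 + 6.009117e+08/2 = 3.409e+09 Hz

BW=6.009e+08 Hz, fL=2.808e+09 Hz, fH=3.409e+09 Hz


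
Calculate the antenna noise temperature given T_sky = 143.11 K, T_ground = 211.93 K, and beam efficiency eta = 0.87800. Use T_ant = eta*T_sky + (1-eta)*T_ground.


T_ant = 0.87800 * 143.11 + (1 - 0.87800) * 211.93 = 151.5 K

151.5 K


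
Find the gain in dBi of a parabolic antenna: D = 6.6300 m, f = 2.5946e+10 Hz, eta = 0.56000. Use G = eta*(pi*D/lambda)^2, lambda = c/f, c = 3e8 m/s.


lambda = c / f = 3.0000e+08 / 2.5946e+10 = 0.01156248 m
G_linear = 0.56000 * (pi * 6.6300 / 0.01156248)^2 = 1.817242e+06
G_dBi = 10 * log10(1.817242e+06) = 62.59 dBi

62.59 dBi


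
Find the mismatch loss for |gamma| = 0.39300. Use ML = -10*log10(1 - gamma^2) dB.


ML = -10 * log10(1 - 0.39300^2) = -10 * log10(0.845551) = 0.7286 dB

0.7286 dB


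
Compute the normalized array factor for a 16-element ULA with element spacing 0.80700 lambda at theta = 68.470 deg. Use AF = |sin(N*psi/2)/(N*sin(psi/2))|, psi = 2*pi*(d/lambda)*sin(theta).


psi = 2*pi*0.80700*sin(68.470 deg) = 4.716737 rad
AF = |sin(16*4.716737/2) / (16*sin(4.716737/2))| = 3.081e-03

3.081e-03


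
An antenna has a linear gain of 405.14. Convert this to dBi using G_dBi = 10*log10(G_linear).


G_dBi = 10 * log10(405.14) = 26.08 dBi

26.08 dBi


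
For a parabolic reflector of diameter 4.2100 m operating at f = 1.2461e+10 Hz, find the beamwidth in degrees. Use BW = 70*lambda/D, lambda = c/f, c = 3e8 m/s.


lambda = c / f = 3.0000e+08 / 1.2461e+10 = 0.02407511 m
BW = 70 * 0.02407511 / 4.2100 = 0.4003 deg

0.4003 deg


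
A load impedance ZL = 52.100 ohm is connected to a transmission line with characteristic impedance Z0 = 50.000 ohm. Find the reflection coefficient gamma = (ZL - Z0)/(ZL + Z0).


gamma = (52.100 - 50.000) / (52.100 + 50.000) = 0.02057

0.02057


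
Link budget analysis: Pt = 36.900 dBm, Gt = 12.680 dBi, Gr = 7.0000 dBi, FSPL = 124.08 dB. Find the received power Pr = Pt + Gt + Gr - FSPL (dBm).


Pr = 36.900 + 12.680 + 7.0000 - 124.08 = -67.50 dBm

-67.50 dBm


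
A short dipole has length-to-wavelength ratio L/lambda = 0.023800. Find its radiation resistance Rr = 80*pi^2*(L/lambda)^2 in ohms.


Rr = 80 * pi^2 * (0.023800)^2 = 80 * 9.869604 * 5.664400e-04 = 0.4472 ohm

0.4472 ohm


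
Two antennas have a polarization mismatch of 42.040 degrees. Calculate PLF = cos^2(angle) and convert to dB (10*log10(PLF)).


PLF_linear = cos^2(42.040 deg) = 0.5515699
PLF_dB = 10 * log10(0.5515699) = -2.584 dB

-2.584 dB


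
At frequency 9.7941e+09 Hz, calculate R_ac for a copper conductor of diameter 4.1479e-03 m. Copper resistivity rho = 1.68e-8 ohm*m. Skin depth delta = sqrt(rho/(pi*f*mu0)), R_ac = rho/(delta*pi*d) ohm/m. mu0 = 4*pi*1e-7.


delta = sqrt(1.68e-8 / (pi * 9.7941e+09 * 4*pi*1e-7)) = 6.591625e-07 m
R_ac = 1.68e-8 / (6.591625e-07 * pi * 4.1479e-03) = 1.956 ohm/m

1.956 ohm/m


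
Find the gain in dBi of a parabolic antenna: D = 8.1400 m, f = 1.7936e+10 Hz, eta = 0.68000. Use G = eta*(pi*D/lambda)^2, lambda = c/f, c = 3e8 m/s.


lambda = c / f = 3.0000e+08 / 1.7936e+10 = 0.01672614 m
G_linear = 0.68000 * (pi * 8.1400 / 0.01672614)^2 = 1.589520e+06
G_dBi = 10 * log10(1.589520e+06) = 62.01 dBi

62.01 dBi


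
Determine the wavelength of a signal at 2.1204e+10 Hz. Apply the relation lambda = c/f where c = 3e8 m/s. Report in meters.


lambda = c / f = 3.0000e+08 / 2.1204e+10 = 0.01415 m

0.01415 m


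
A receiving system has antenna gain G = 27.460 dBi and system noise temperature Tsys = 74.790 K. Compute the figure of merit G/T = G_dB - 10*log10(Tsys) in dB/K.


G/T = 27.460 - 10*log10(74.790) = 27.460 - 18.73844 = 8.722 dB/K

8.722 dB/K


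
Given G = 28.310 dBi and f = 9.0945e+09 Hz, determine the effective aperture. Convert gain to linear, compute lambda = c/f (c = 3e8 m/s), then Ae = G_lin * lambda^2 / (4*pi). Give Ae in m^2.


lambda = c / f = 3.0000e+08 / 9.0945e+09 = 0.03298697 m
G_linear = 10^(28.310/10) = 677.6415
Ae = G_linear * lambda^2 / (4*pi) = 677.6415 * 0.03298697^2 / (4*pi) = 0.05868 m^2

0.05868 m^2


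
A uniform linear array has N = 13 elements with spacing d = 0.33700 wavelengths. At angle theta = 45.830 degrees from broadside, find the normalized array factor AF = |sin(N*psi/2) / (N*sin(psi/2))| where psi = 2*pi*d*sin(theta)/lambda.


psi = 2*pi*0.33700*sin(45.830 deg) = 1.518783 rad
AF = |sin(13*1.518783/2) / (13*sin(1.518783/2))| = 0.04833

0.04833


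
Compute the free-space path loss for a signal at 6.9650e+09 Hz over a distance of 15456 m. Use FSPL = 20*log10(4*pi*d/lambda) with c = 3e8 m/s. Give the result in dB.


lambda = c / f = 3.0000e+08 / 6.9650e+09 = 0.04307251 m
FSPL = 20 * log10(4*pi*15456/0.04307251) = 133.1 dB

133.1 dB


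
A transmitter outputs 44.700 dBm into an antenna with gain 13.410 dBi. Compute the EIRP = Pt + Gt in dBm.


EIRP = Pt + Gt = 44.700 + 13.410 = 58.11 dBm

58.11 dBm


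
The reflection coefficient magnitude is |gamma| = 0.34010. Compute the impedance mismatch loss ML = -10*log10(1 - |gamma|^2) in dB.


ML = -10 * log10(1 - 0.34010^2) = -10 * log10(0.88433199) = 0.5338 dB

0.5338 dB


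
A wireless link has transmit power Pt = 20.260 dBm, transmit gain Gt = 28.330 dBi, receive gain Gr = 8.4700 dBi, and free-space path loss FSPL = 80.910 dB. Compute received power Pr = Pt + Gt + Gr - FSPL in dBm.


Pr = 20.260 + 28.330 + 8.4700 - 80.910 = -23.85 dBm

-23.85 dBm
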